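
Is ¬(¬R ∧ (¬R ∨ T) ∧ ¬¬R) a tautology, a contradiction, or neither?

tautology

¬(¬R ∧ (¬R ∨ T) ∧ ¬¬R)
= ¬(¬R ∧ ¬¬R)
= R ∨ ¬R
= True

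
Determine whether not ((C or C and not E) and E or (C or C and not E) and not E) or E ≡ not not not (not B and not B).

No

E1: not ((C or C and not E) and E or (C or C and not E) and not E) or E
    = not (C or C and not E) or E   [distribution]
    = not C or E   [absorption]
E2: not not not (not B and not B)
    = not not not not B   [idempotence]
    = not not B   [double negation]
    = B   [double negation]
These differ: at B=0, C=0, E=0, E1 = 1 but E2 = 0.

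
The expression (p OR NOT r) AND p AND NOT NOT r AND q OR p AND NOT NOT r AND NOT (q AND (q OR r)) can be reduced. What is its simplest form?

(p OR NOT r) AND p AND NOT NOT r AND q OR p AND NOT NOT r AND NOT (q AND (q OR r))
= p AND NOT NOT r AND q OR p AND NOT NOT r AND NOT (q AND (q OR r))   — absorption
= p AND NOT NOT r AND q OR p AND NOT NOT r AND NOT q   — absorption
= p AND NOT NOT r   — distribution
= p AND r   — double negation

p AND r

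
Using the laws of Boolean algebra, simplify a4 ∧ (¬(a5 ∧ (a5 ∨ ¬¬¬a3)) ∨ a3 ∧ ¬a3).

a4 ∧ (¬(a5 ∧ (a5 ∨ ¬¬¬a3)) ∨ a3 ∧ ¬a3)
= a4 ∧ ¬(a5 ∧ (a5 ∨ ¬¬¬a3))   [complement / identity]
= a4 ∧ ¬(a5 ∧ (a5 ∨ ¬a3))   [double negation]
= a4 ∧ ¬a5   [absorption]

a4 ∧ ¬a5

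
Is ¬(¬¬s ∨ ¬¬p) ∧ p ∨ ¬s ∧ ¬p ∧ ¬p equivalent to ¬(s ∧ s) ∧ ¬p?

Yes

E1: ¬(¬¬s ∨ ¬¬p) ∧ p ∨ ¬s ∧ ¬p ∧ ¬p
    = ¬s ∧ ¬p ∧ p ∨ ¬s ∧ ¬p ∧ ¬p   — De Morgan
    = ¬s ∧ ¬p   — distribution
E2: ¬(s ∧ s) ∧ ¬p
    = ¬s ∧ ¬p   — idempotence
Both reduce to ¬s ∧ ¬p, so they are equivalent.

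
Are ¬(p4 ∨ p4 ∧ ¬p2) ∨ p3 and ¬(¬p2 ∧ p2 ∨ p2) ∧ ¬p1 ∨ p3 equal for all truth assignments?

E1: ¬(p4 ∨ p4 ∧ ¬p2) ∨ p3
    = ¬p4 ∨ p3   [absorption]
E2: ¬(¬p2 ∧ p2 ∨ p2) ∧ ¬p1 ∨ p3
    = ¬p2 ∧ ¬p1 ∨ p3   [complement / identity]
These differ: at p1=1, p2=1, p3=0, p4=0, E1 = 1 but E2 = 0.

No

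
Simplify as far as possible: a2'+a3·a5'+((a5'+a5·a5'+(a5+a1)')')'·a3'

a2'+a3·a5'+((a5'+a5·a5'+(a5+a1)')')'·a3'
= a2'+a3·a5'+((a5'+(a5+a1)')')'·a3'
= a2'+a3·a5'+(a5·(a5+a1))'·a3'
= a2'+a3·a5'+a5'·a3'
= a2'+a5'

a2'+a5'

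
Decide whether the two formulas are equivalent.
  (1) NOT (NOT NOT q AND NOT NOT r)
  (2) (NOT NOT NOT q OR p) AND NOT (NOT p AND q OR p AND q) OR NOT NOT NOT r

Yes

E1: NOT (NOT NOT q AND NOT NOT r)
    = NOT q OR NOT r   [De Morgan]
E2: (NOT NOT NOT q OR p) AND NOT (NOT p AND q OR p AND q) OR NOT NOT NOT r
    = (NOT NOT NOT q OR p) AND NOT q OR NOT NOT NOT r   [distribution]
    = (NOT q OR p) AND NOT q OR NOT NOT NOT r   [double negation]
    = NOT q OR NOT NOT NOT r   [absorption]
    = NOT q OR NOT r   [double negation]
Both reduce to NOT q OR NOT r, so they are equivalent.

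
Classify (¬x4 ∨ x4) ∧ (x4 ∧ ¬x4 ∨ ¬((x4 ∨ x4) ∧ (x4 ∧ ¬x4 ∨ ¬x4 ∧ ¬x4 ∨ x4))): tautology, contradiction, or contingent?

(¬x4 ∨ x4) ∧ (x4 ∧ ¬x4 ∨ ¬((x4 ∨ x4) ∧ (x4 ∧ ¬x4 ∨ ¬x4 ∧ ¬x4 ∨ x4)))
= (¬x4 ∨ x4) ∧ (x4 ∧ ¬x4 ∨ ¬((x4 ∨ x4) ∧ (¬x4 ∨ x4)))   [distribution]
= (¬x4 ∨ x4) ∧ (x4 ∧ ¬x4 ∨ ¬(x4 ∧ ¬x4 ∨ x4))   [distribution]
= (¬x4 ∨ x4) ∧ ¬(x4 ∧ ¬x4 ∨ x4)   [complement / identity]
= ¬(x4 ∧ ¬x4 ∨ x4)   [complement / identity]
= ¬x4   [complement / identity]
This depends on x4, so it is not a constant.

contingent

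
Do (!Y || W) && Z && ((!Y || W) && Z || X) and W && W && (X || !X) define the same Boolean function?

No

E1: (!Y || W) && Z && ((!Y || W) && Z || X)
    = (!Y || W) && Z   — absorption
E2: W && W && (X || !X)
    = W && W   — complement / identity
    = W   — idempotence
These differ: at W=0, X=1, Y=0, Z=1, E1 = 1 but E2 = 0.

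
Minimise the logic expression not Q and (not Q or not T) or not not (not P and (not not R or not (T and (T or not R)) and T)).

not Q or not P and R

not Q and (not Q or not T) or not not (not P and (not not R or not (T and (T or not R)) and T))
= not Q and (not Q or not T) or not not (not P and (not not R or not T and T))   (absorption)
= not Q and (not Q or not T) or not P and (not not R or not T and T)   (double negation)
= not Q and (not Q or not T) or not P and not not R   (complement / identity)
= not Q and (not Q or not T) or not P and R   (double negation)
= not Q or not P and R   (absorption)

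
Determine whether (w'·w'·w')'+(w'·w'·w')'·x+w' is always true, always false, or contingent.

always true

(w'·w'·w')'+(w'·w'·w')'·x+w'
= (w'·w'·w')'+w'   (absorption)
= (w'·w')'+w'   (idempotence)
= (w')'+w'   (idempotence)
= w+w'   (double negation)
= 1   (complement)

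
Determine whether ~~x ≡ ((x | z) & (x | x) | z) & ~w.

No

E1: ~~x
    = x   [double negation]
E2: ((x | z) & (x | x) | z) & ~w
    = ((x | z) & x | z) & ~w   [idempotence]
    = (x | z) & ~w   [absorption]
These differ: at w=0, x=0, z=1, E1 = 0 but E2 = 1.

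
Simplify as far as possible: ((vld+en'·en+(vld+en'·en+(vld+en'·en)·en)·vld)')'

vld

((vld+en'·en+(vld+en'·en+(vld+en'·en)·en)·vld)')'
= ((vld+en'·en+(vld+en'·en)·vld)')'   [absorption]
= vld+en'·en+(vld+en'·en)·vld   [double negation]
= vld+en'·en   [absorption]
= vld   [complement / identity]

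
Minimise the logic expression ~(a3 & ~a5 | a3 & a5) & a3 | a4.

~(a3 & ~a5 | a3 & a5) & a3 | a4
= ~a3 & a3 | a4   [distribution]
= a4   [complement / identity]

a4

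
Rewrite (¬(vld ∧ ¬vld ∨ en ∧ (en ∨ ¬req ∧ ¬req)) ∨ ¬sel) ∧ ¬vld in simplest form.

(¬en ∨ ¬sel) ∧ ¬vld

(¬(vld ∧ ¬vld ∨ en ∧ (en ∨ ¬req ∧ ¬req)) ∨ ¬sel) ∧ ¬vld
= (¬(en ∧ (en ∨ ¬req ∧ ¬req)) ∨ ¬sel) ∧ ¬vld   [complement / identity]
= (¬(en ∧ (en ∨ ¬req)) ∨ ¬sel) ∧ ¬vld   [idempotence]
= (¬en ∨ ¬sel) ∧ ¬vld   [absorption]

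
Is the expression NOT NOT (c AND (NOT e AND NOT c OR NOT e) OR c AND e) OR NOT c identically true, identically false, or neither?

NOT NOT (c AND (NOT e AND NOT c OR NOT e) OR c AND e) OR NOT c
= NOT NOT (c AND NOT e OR c AND e) OR NOT c
= NOT NOT c OR NOT c
= c OR NOT c
= TRUE

identically true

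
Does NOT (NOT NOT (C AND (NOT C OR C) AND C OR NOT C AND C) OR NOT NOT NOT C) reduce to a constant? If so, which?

yes, False

NOT (NOT NOT (C AND (NOT C OR C) AND C OR NOT C AND C) OR NOT NOT NOT C)
= NOT (NOT NOT (C AND C OR NOT C AND C) OR NOT NOT NOT C)
= NOT (C AND C OR NOT C AND C) AND NOT NOT C
= NOT (C AND C OR NOT C AND C) AND C
= NOT C AND C
= FALSE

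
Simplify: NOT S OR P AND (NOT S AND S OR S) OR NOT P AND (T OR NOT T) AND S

NOT S OR P AND (NOT S AND S OR S) OR NOT P AND (T OR NOT T) AND S
= NOT S OR P AND S OR NOT P AND (T OR NOT T) AND S
= NOT S OR P AND S OR NOT P AND S
= NOT S OR S
= TRUE

TRUE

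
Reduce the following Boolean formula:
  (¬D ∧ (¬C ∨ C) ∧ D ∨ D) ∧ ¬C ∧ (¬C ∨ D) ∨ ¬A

(¬D ∧ (¬C ∨ C) ∧ D ∨ D) ∧ ¬C ∧ (¬C ∨ D) ∨ ¬A
= (¬D ∧ D ∨ D) ∧ ¬C ∧ (¬C ∨ D) ∨ ¬A   — complement / identity
= (¬D ∧ D ∨ D) ∧ ¬C ∨ ¬A   — absorption
= D ∧ ¬C ∨ ¬A   — complement / identity

D ∧ ¬C ∨ ¬A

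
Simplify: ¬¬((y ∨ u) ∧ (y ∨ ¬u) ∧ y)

y

¬¬((y ∨ u) ∧ (y ∨ ¬u) ∧ y)
= ¬¬((y ∨ u) ∧ y)
= (y ∨ u) ∧ y
= y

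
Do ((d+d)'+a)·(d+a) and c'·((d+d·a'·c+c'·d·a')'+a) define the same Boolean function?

E1: ((d+d)'+a)·(d+a)
    = (d'+a)·(d+a)   — idempotence
    = d'·d+a   — distribution
    = a   — complement / identity
E2: c'·((d+d·a'·c+c'·d·a')'+a)
    = c'·((d+d·a')'+a)   — distribution
    = c'·(d'+a)   — absorption
These differ: at a=1, c=1, d=0, E1 = 1 but E2 = 0.

No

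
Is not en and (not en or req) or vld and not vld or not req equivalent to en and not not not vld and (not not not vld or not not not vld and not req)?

E1: not en and (not en or req) or vld and not vld or not req
    = not en or vld and not vld or not req   [absorption]
    = not en or not req   [complement / identity]
E2: en and not not not vld and (not not not vld or not not not vld and not req)
    = en and not not not vld and not not not vld   [absorption]
    = en and not not not vld   [idempotence]
    = en and not vld   [double negation]
These differ: at en=0, req=0, vld=1, E1 = 1 but E2 = 0.

No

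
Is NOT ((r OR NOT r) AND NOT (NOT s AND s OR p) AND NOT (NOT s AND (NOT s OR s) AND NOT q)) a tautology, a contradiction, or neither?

NOT ((r OR NOT r) AND NOT (NOT s AND s OR p) AND NOT (NOT s AND (NOT s OR s) AND NOT q))
= NOT (NOT (NOT s AND s OR p) AND NOT (NOT s AND (NOT s OR s) AND NOT q))   [complement / identity]
= NOT (NOT p AND NOT (NOT s AND (NOT s OR s) AND NOT q))   [complement / identity]
= NOT (NOT p AND NOT (NOT s AND NOT q))   [complement / identity]
= p OR NOT s AND NOT q   [De Morgan]
This depends on p, q, s, so it is not a constant.

neither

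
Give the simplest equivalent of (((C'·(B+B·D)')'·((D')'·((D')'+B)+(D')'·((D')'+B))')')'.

(((C'·(B+B·D)')'·((D')'·((D')'+B)+(D')'·((D')'+B))')')'
= (((C'·B')'·((D')'·((D')'+B)+(D')'·((D')'+B))')')'   [absorption]
= (((C'·B')'·((D')'·((D')'+B))')')'   [idempotence]
= (C'·B')'·((D')'·((D')'+B))'   [double negation]
= (C'·B')'·((D')')'   [absorption]
= (C'·B')'·D'   [double negation]
= (C+B)·D'   [De Morgan]

(C+B)·D'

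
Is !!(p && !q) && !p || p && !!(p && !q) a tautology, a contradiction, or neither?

!!(p && !q) && !p || p && !!(p && !q)
= !!(p && !q)   (distribution)
= p && !q   (double negation)
This depends on p, q, so it is not a constant.

neither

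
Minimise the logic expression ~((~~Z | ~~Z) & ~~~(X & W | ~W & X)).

~((~~Z | ~~Z) & ~~~(X & W | ~W & X))
= ~(~~Z & ~~~(X & W | ~W & X))
= ~(~~Z & ~~~X)
= ~(~~Z & ~X)
= ~Z | X

~Z | X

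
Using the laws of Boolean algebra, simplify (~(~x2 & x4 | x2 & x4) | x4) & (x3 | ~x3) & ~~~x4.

~x4

(~(~x2 & x4 | x2 & x4) | x4) & (x3 | ~x3) & ~~~x4
= (~x4 | x4) & (x3 | ~x3) & ~~~x4   (distribution)
= (x3 | ~x3) & ~~~x4   (complement / identity)
= (x3 | ~x3) & ~x4   (double negation)
= ~x4   (complement / identity)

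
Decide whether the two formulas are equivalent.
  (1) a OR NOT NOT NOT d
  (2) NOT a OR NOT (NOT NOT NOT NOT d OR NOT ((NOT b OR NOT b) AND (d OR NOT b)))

E1: a OR NOT NOT NOT d
    = a OR NOT d   — double negation
E2: NOT a OR NOT (NOT NOT NOT NOT d OR NOT ((NOT b OR NOT b) AND (d OR NOT b)))
    = NOT a OR NOT (NOT NOT NOT NOT d OR NOT (NOT b AND d OR NOT b))   — distribution
    = NOT a OR NOT NOT NOT d AND (NOT b AND d OR NOT b)   — De Morgan
    = NOT a OR NOT d AND (NOT b AND d OR NOT b)   — double negation
    = NOT a OR NOT d AND NOT b   — absorption
These differ: at a=0, b=1, d=1, E1 = 0 but E2 = 1.

No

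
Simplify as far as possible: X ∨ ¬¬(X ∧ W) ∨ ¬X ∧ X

X ∨ ¬¬(X ∧ W) ∨ ¬X ∧ X
= X ∨ ¬¬(X ∧ W)   (complement / identity)
= X ∨ X ∧ W   (double negation)
= X   (absorption)

X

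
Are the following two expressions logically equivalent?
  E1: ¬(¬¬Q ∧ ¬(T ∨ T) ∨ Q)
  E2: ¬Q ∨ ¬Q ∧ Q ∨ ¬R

No

E1: ¬(¬¬Q ∧ ¬(T ∨ T) ∨ Q)
    = ¬(¬¬Q ∧ ¬T ∨ Q)   — idempotence
    = ¬(Q ∧ ¬T ∨ Q)   — double negation
    = ¬Q   — absorption
E2: ¬Q ∨ ¬Q ∧ Q ∨ ¬R
    = ¬Q ∨ ¬R   — complement / identity
These differ: at Q=1, R=0, T=0, E1 = 0 but E2 = 1.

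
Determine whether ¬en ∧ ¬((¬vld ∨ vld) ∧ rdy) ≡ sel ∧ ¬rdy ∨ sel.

E1: ¬en ∧ ¬((¬vld ∨ vld) ∧ rdy)
    = ¬en ∧ ¬rdy   [complement / identity]
E2: sel ∧ ¬rdy ∨ sel
    = sel   [absorption]
These differ: at en=1, rdy=0, sel=1, vld=0, E1 = 0 but E2 = 1.

No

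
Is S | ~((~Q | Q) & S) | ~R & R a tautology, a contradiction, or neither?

S | ~((~Q | Q) & S) | ~R & R
= S | ~((~Q | Q) & S)   — complement / identity
= S | ~S   — complement / identity
= 1   — complement

tautology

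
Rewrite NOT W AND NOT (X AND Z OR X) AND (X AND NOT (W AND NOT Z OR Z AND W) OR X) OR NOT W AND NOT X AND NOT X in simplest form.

NOT W AND NOT X

NOT W AND NOT (X AND Z OR X) AND (X AND NOT (W AND NOT Z OR Z AND W) OR X) OR NOT W AND NOT X AND NOT X
= NOT W AND NOT X AND (X AND NOT (W AND NOT Z OR Z AND W) OR X) OR NOT W AND NOT X AND NOT X   — absorption
= NOT W AND NOT X AND (X AND NOT W OR X) OR NOT W AND NOT X AND NOT X   — distribution
= NOT W AND NOT X AND X OR NOT W AND NOT X AND NOT X   — absorption
= NOT W AND NOT X   — distribution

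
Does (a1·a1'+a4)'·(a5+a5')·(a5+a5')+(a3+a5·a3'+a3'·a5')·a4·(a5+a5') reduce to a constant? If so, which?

yes, True

(a1·a1'+a4)'·(a5+a5')·(a5+a5')+(a3+a5·a3'+a3'·a5')·a4·(a5+a5')
= a4'·(a5+a5')·(a5+a5')+(a3+a5·a3'+a3'·a5')·a4·(a5+a5')   — complement / identity
= a4'·(a5+a5')·(a5+a5')+(a3+a3')·a4·(a5+a5')   — distribution
= a4'·(a5+a5')·(a5+a5')+a4·(a5+a5')   — complement / identity
= a4'·(a5+a5')+a4·(a5+a5')   — idempotence
= a5+a5'   — distribution
= 1   — complement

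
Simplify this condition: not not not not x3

not not not not x3
= not not x3   (double negation)
= x3   (double negation)

x3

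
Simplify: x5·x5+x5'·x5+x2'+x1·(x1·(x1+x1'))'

x5·x5+x5'·x5+x2'+x1·(x1·(x1+x1'))'
= x5·x5+x5'·x5+x2'+x1·x1'   (complement / identity)
= x5+x2'+x1·x1'   (distribution)
= x5+x2'   (complement / identity)

x5+x2'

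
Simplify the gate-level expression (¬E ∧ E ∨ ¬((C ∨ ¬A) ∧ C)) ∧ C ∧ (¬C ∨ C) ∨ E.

(¬E ∧ E ∨ ¬((C ∨ ¬A) ∧ C)) ∧ C ∧ (¬C ∨ C) ∨ E
= ¬((C ∨ ¬A) ∧ C) ∧ C ∧ (¬C ∨ C) ∨ E   (complement / identity)
= ¬C ∧ C ∧ (¬C ∨ C) ∨ E   (absorption)
= ¬C ∧ C ∨ E   (complement / identity)
= E   (complement / identity)

E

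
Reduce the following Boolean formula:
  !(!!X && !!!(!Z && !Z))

!X || !Z

!(!!X && !!!(!Z && !Z))
= !X || !!(!Z && !Z)
= !X || !!!Z
= !X || !Z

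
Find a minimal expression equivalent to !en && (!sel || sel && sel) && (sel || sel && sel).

!en && sel

!en && (!sel || sel && sel) && (sel || sel && sel)
= !en && (sel && sel || !sel && sel)   — distribution
= !en && sel   — distribution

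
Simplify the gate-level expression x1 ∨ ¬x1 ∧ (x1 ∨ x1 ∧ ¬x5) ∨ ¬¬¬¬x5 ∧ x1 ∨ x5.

x1 ∨ ¬x1 ∧ (x1 ∨ x1 ∧ ¬x5) ∨ ¬¬¬¬x5 ∧ x1 ∨ x5
= x1 ∨ ¬x1 ∧ (x1 ∨ x1 ∧ ¬x5) ∨ ¬¬x5 ∧ x1 ∨ x5
= x1 ∨ ¬x1 ∧ x1 ∨ ¬¬x5 ∧ x1 ∨ x5
= x1 ∨ ¬¬x5 ∧ x1 ∨ x5
= x1 ∨ x5 ∧ x1 ∨ x5
= x1 ∨ x5

x1 ∨ x5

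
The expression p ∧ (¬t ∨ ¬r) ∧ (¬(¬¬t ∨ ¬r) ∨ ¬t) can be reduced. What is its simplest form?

p ∧ (¬t ∨ ¬r) ∧ (¬(¬¬t ∨ ¬r) ∨ ¬t)
= p ∧ (¬t ∨ ¬r) ∧ (¬t ∧ r ∨ ¬t)
= p ∧ (¬t ∨ ¬r) ∧ ¬t
= p ∧ ¬t

p ∧ ¬t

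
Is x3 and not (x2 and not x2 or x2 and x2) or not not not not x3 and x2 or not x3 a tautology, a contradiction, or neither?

tautology

x3 and not (x2 and not x2 or x2 and x2) or not not not not x3 and x2 or not x3
= x3 and not (x2 and not x2 or x2 and x2) or not not x3 and x2 or not x3   — double negation
= x3 and not x2 or not not x3 and x2 or not x3   — distribution
= x3 and not x2 or x3 and x2 or not x3   — double negation
= x3 or not x3   — distribution
= True   — complement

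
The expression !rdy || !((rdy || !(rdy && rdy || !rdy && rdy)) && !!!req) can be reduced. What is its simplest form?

!rdy || !((rdy || !(rdy && rdy || !rdy && rdy)) && !!!req)
= !rdy || !((rdy || !(rdy && rdy || !rdy && rdy)) && !req)   (double negation)
= !rdy || !((rdy || !rdy) && !req)   (distribution)
= !rdy || !!req   (complement / identity)
= !rdy || req   (double negation)

!rdy || req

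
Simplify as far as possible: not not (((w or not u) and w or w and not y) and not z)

w and not z

not not (((w or not u) and w or w and not y) and not z)
= not not ((w or w and not y) and not z)   (absorption)
= not not (w and not z)   (absorption)
= w and not z   (double negation)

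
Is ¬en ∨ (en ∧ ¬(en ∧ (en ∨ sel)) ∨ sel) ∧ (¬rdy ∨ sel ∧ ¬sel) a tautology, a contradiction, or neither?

¬en ∨ (en ∧ ¬(en ∧ (en ∨ sel)) ∨ sel) ∧ (¬rdy ∨ sel ∧ ¬sel)
= ¬en ∨ (en ∧ ¬en ∨ sel) ∧ (¬rdy ∨ sel ∧ ¬sel)   (absorption)
= ¬en ∨ (en ∧ ¬en ∨ sel) ∧ ¬rdy   (complement / identity)
= ¬en ∨ sel ∧ ¬rdy   (complement / identity)
This depends on en, rdy, sel, so it is not a constant.

neither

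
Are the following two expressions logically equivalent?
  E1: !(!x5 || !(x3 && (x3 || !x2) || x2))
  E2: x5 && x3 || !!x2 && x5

E1: !(!x5 || !(x3 && (x3 || !x2) || x2))
    = x5 && (x3 && (x3 || !x2) || x2)   (De Morgan)
    = x5 && (x3 || x2)   (absorption)
E2: x5 && x3 || !!x2 && x5
    = x5 && (x3 || !!x2)   (distribution)
    = x5 && (x3 || x2)   (double negation)
Both reduce to x5 && (x3 || x2), so they are equivalent.

Yes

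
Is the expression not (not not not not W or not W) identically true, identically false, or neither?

not (not not not not W or not W)
= not not not W and W   [De Morgan]
= not W and W   [double negation]
= False   [complement]

identically false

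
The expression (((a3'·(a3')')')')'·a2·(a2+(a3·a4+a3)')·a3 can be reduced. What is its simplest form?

(((a3'·(a3')')')')'·a2·(a2+(a3·a4+a3)')·a3
= (a3'·(a3')')'·a2·(a2+(a3·a4+a3)')·a3
= (a3+a3')·a2·(a2+(a3·a4+a3)')·a3
= (a3+a3')·a2·(a2+a3')·a3
= a2·(a2+a3')·a3
= a2·a3

a2·a3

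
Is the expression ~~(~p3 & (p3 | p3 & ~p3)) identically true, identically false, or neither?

~~(~p3 & (p3 | p3 & ~p3))
= ~~(~p3 & p3)   — complement / identity
= ~p3 & p3   — double negation
= 0   — complement

identically false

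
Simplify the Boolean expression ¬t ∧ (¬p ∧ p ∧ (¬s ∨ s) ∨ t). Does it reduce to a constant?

False

¬t ∧ (¬p ∧ p ∧ (¬s ∨ s) ∨ t)
= ¬t ∧ (¬p ∧ p ∨ t)   — complement / identity
= ¬t ∧ t   — complement / identity
= False   — complement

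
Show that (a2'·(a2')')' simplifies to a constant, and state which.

1

(a2'·(a2')')'
= a2+a2'   (De Morgan)
= 1   (complement)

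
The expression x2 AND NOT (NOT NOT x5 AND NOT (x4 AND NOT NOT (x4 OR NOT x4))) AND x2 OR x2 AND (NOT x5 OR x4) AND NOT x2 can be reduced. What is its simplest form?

x2 AND NOT (NOT NOT x5 AND NOT (x4 AND NOT NOT (x4 OR NOT x4))) AND x2 OR x2 AND (NOT x5 OR x4) AND NOT x2
= x2 AND NOT (NOT NOT x5 AND NOT (x4 AND (x4 OR NOT x4))) AND x2 OR x2 AND (NOT x5 OR x4) AND NOT x2   (double negation)
= x2 AND (NOT x5 OR x4 AND (x4 OR NOT x4)) AND x2 OR x2 AND (NOT x5 OR x4) AND NOT x2   (De Morgan)
= x2 AND (NOT x5 OR x4) AND x2 OR x2 AND (NOT x5 OR x4) AND NOT x2   (complement / identity)
= x2 AND (NOT x5 OR x4)   (distribution)

x2 AND (NOT x5 OR x4)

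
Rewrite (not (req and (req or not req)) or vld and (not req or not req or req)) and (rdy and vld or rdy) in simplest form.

(not req or vld) and rdy

(not (req and (req or not req)) or vld and (not req or not req or req)) and (rdy and vld or rdy)
= (not req or vld and (not req or not req or req)) and (rdy and vld or rdy)   — complement / identity
= (not req or vld and (not req or req)) and (rdy and vld or rdy)   — idempotence
= (not req or vld and (not req or req)) and rdy   — absorption
= (not req or vld) and rdy   — complement / identity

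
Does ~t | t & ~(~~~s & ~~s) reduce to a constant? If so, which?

yes, True

~t | t & ~(~~~s & ~~s)
= ~t | t & (~~s | ~s)
= ~t | t & (s | ~s)
= ~t | t
= 1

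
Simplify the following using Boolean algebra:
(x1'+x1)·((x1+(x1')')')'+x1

x1

(x1'+x1)·((x1+(x1')')')'+x1
= (x1'+x1)·((x1+x1)')'+x1   (double negation)
= (x1'+x1)·(x1+x1)+x1   (double negation)
= x1+x1'·x1+x1   (distribution)
= x1+x1   (complement / identity)
= x1   (idempotence)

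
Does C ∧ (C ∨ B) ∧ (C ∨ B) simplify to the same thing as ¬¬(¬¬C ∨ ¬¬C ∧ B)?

E1: C ∧ (C ∨ B) ∧ (C ∨ B)
    = C ∧ (C ∨ B)
    = C
E2: ¬¬(¬¬C ∨ ¬¬C ∧ B)
    = ¬¬¬¬C
    = ¬¬C
    = C
Both reduce to C, so they are equivalent.

Yes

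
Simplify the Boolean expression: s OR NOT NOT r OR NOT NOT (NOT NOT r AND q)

s OR NOT NOT r OR NOT NOT (NOT NOT r AND q)
= s OR NOT NOT r OR NOT NOT r AND q   (double negation)
= s OR NOT NOT r   (absorption)
= s OR r   (double negation)

s OR r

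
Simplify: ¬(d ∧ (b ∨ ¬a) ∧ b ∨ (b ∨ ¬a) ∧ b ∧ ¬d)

¬b

¬(d ∧ (b ∨ ¬a) ∧ b ∨ (b ∨ ¬a) ∧ b ∧ ¬d)
= ¬((b ∨ ¬a) ∧ b)   — distribution
= ¬b   — absorption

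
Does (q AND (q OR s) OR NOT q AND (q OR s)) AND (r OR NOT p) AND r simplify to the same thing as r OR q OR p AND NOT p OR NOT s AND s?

No

E1: (q AND (q OR s) OR NOT q AND (q OR s)) AND (r OR NOT p) AND r
    = (q AND (q OR s) OR NOT q AND (q OR s)) AND r   (absorption)
    = (q OR s) AND r   (distribution)
E2: r OR q OR p AND NOT p OR NOT s AND s
    = r OR q OR NOT s AND s   (complement / identity)
    = r OR q   (complement / identity)
These differ: at p=1, q=1, r=0, s=0, E1 = 0 but E2 = 1.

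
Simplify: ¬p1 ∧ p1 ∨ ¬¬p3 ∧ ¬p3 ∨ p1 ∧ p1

p1

¬p1 ∧ p1 ∨ ¬¬p3 ∧ ¬p3 ∨ p1 ∧ p1
= ¬p1 ∧ p1 ∨ p3 ∧ ¬p3 ∨ p1 ∧ p1   (double negation)
= p3 ∧ ¬p3 ∨ p1 ∧ p1   (complement / identity)
= p1 ∧ p1   (complement / identity)
= p1   (idempotence)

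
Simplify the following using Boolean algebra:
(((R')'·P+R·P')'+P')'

(((R')'·P+R·P')'+P')'
= ((R·P+R·P')'+P')'
= (R'+P')'
= R·P

R·P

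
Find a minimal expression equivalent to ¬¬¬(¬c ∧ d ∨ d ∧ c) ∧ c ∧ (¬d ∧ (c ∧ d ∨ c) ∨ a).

¬¬¬(¬c ∧ d ∨ d ∧ c) ∧ c ∧ (¬d ∧ (c ∧ d ∨ c) ∨ a)
= ¬¬¬d ∧ c ∧ (¬d ∧ (c ∧ d ∨ c) ∨ a)   (distribution)
= ¬¬¬d ∧ c ∧ (¬d ∧ c ∨ a)   (absorption)
= ¬d ∧ c ∧ (¬d ∧ c ∨ a)   (double negation)
= ¬d ∧ c   (absorption)

¬d ∧ c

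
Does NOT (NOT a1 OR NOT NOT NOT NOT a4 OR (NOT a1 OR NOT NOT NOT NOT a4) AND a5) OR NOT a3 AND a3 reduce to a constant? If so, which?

NOT (NOT a1 OR NOT NOT NOT NOT a4 OR (NOT a1 OR NOT NOT NOT NOT a4) AND a5) OR NOT a3 AND a3
= NOT (NOT a1 OR NOT NOT NOT NOT a4 OR (NOT a1 OR NOT NOT NOT NOT a4) AND a5)
= NOT (NOT a1 OR NOT NOT NOT NOT a4)
= NOT (NOT a1 OR NOT NOT a4)
= a1 AND NOT a4
This depends on a1, a4, so it is not a constant.

no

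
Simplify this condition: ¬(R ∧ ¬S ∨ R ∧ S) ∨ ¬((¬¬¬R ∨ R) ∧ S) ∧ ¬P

¬R ∨ ¬S ∧ ¬P

¬(R ∧ ¬S ∨ R ∧ S) ∨ ¬((¬¬¬R ∨ R) ∧ S) ∧ ¬P
= ¬(R ∧ ¬S ∨ R ∧ S) ∨ ¬((¬R ∨ R) ∧ S) ∧ ¬P   [double negation]
= ¬R ∨ ¬((¬R ∨ R) ∧ S) ∧ ¬P   [distribution]
= ¬R ∨ ¬S ∧ ¬P   [complement / identity]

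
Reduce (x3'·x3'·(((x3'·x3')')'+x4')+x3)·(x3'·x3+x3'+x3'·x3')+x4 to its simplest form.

x3'+x4

(x3'·x3'·(((x3'·x3')')'+x4')+x3)·(x3'·x3+x3'+x3'·x3')+x4
= (x3'·x3'·(x3'·x3'+x4')+x3)·(x3'·x3+x3'+x3'·x3')+x4   [double negation]
= (x3'·x3'+x3)·(x3'·x3+x3'+x3'·x3')+x4   [absorption]
= (x3'·x3'+x3)·(x3'+x3'·x3')+x4   [complement / identity]
= x3'·x3'+x3·x3'+x4   [distribution]
= x3'+x4   [distribution]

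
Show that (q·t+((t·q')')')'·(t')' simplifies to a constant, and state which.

(q·t+((t·q')')')'·(t')'
= (q·t+t·q')'·(t')'   — double negation
= (q·t+t·q')'·t   — double negation
= t'·t   — distribution
= 0   — complement

0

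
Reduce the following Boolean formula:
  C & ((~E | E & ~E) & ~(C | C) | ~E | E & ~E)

C & ((~E | E & ~E) & ~(C | C) | ~E | E & ~E)
= C & ((~E | E & ~E) & ~C | ~E | E & ~E)
= C & (~E | E & ~E)
= C & ~E

C & ~E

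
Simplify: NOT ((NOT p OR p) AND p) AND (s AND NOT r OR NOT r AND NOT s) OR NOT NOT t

NOT ((NOT p OR p) AND p) AND (s AND NOT r OR NOT r AND NOT s) OR NOT NOT t
= NOT p AND (s AND NOT r OR NOT r AND NOT s) OR NOT NOT t   [complement / identity]
= NOT p AND NOT r OR NOT NOT t   [distribution]
= NOT p AND NOT r OR t   [double negation]

NOT p AND NOT r OR t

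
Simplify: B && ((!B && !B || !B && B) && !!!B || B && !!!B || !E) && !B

false

B && ((!B && !B || !B && B) && !!!B || B && !!!B || !E) && !B
= B && (!B && !!!B || B && !!!B || !E) && !B   — distribution
= B && (!!!B || !E) && !B   — distribution
= B && (!B || !E) && !B   — double negation
= B && !B   — absorption
= false   — complement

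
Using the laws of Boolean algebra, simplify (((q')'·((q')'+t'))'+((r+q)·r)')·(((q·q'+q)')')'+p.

q'+p

(((q')'·((q')'+t'))'+((r+q)·r)')·(((q·q'+q)')')'+p
= (((q')')'+((r+q)·r)')·(((q·q'+q)')')'+p   [absorption]
= (((q')')'+r')·(((q·q'+q)')')'+p   [absorption]
= (((q')')'+r')·((q')')'+p   [complement / identity]
= ((q')')'+p   [absorption]
= q'+p   [double negation]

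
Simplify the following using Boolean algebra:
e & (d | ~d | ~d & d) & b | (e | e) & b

e & b

e & (d | ~d | ~d & d) & b | (e | e) & b
= e & (d | ~d) & b | (e | e) & b   — complement / identity
= e & b | (e | e) & b   — complement / identity
= e & b | e & b   — idempotence
= e & b   — idempotence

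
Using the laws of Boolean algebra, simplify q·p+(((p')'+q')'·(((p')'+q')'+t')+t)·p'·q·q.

q

q·p+(((p')'+q')'·(((p')'+q')'+t')+t)·p'·q·q
= q·p+(((p')'+q')'+t)·p'·q·q
= q·p+(((p')'+q')'+t)·p'·q
= q·p+(p'·q+t)·p'·q
= q·p+p'·q
= q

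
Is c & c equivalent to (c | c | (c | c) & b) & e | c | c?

Yes

E1: c & c
    = c   (idempotence)
E2: (c | c | (c | c) & b) & e | c | c
    = (c | c) & e | c | c   (absorption)
    = c | c   (absorption)
    = c   (idempotence)
Both reduce to c, so they are equivalent.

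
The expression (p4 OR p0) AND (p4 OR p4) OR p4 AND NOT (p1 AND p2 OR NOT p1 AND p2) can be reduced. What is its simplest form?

(p4 OR p0) AND (p4 OR p4) OR p4 AND NOT (p1 AND p2 OR NOT p1 AND p2)
= (p4 OR p0) AND p4 OR p4 AND NOT (p1 AND p2 OR NOT p1 AND p2)   [idempotence]
= (p4 OR p0) AND p4 OR p4 AND NOT p2   [distribution]
= p4 OR p4 AND NOT p2   [absorption]
= p4   [absorption]

p4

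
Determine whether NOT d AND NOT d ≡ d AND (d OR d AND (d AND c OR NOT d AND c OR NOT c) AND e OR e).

No

E1: NOT d AND NOT d
    = NOT d   [idempotence]
E2: d AND (d OR d AND (d AND c OR NOT d AND c OR NOT c) AND e OR e)
    = d AND (d OR d AND (c OR NOT c) AND e OR e)   [distribution]
    = d AND (d OR d AND e OR e)   [complement / identity]
    = d AND (d OR e)   [absorption]
    = d   [absorption]
These differ: at c=0, d=0, e=0, E1 = 1 but E2 = 0.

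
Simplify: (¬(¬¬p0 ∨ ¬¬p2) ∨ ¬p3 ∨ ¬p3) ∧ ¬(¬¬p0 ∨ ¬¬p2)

¬p0 ∧ ¬p2

(¬(¬¬p0 ∨ ¬¬p2) ∨ ¬p3 ∨ ¬p3) ∧ ¬(¬¬p0 ∨ ¬¬p2)
= (¬(¬¬p0 ∨ ¬¬p2) ∨ ¬p3) ∧ ¬(¬¬p0 ∨ ¬¬p2)   — idempotence
= ¬(¬¬p0 ∨ ¬¬p2)   — absorption
= ¬p0 ∧ ¬p2   — De Morgan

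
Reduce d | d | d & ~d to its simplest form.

d | d | d & ~d
= d | d   (complement / identity)
= d   (idempotence)

d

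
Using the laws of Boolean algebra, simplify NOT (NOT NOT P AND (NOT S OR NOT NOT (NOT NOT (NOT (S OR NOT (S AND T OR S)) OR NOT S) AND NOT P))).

NOT P OR S

NOT (NOT NOT P AND (NOT S OR NOT NOT (NOT NOT (NOT (S OR NOT (S AND T OR S)) OR NOT S) AND NOT P)))
= NOT (NOT NOT P AND (NOT S OR NOT NOT (NOT NOT (NOT (S OR NOT S) OR NOT S) AND NOT P)))   (absorption)
= NOT (NOT NOT P AND (NOT S OR NOT NOT (NOT ((S OR NOT S) AND S) AND NOT P)))   (De Morgan)
= NOT (NOT NOT P AND (NOT S OR NOT ((S OR NOT S) AND S) AND NOT P))   (double negation)
= NOT (NOT NOT P AND (NOT S OR NOT S AND NOT P))   (complement / identity)
= NOT (NOT NOT P AND NOT S)   (absorption)
= NOT P OR S   (De Morgan)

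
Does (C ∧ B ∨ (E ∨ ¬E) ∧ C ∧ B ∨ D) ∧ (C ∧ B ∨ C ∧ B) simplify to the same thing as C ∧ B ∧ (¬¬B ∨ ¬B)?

E1: (C ∧ B ∨ (E ∨ ¬E) ∧ C ∧ B ∨ D) ∧ (C ∧ B ∨ C ∧ B)
    = (C ∧ B ∨ C ∧ B ∨ D) ∧ (C ∧ B ∨ C ∧ B)   (complement / identity)
    = C ∧ B ∨ C ∧ B   (absorption)
    = C ∧ B   (idempotence)
E2: C ∧ B ∧ (¬¬B ∨ ¬B)
    = C ∧ B ∧ (B ∨ ¬B)   (double negation)
    = C ∧ B   (complement / identity)
Both reduce to C ∧ B, so they are equivalent.

Yes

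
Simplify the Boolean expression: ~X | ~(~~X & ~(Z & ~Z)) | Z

~X | Z

~X | ~(~~X & ~(Z & ~Z)) | Z
= ~X | ~X | Z & ~Z | Z   — De Morgan
= ~X | ~X | Z   — complement / identity
= ~X | Z   — idempotence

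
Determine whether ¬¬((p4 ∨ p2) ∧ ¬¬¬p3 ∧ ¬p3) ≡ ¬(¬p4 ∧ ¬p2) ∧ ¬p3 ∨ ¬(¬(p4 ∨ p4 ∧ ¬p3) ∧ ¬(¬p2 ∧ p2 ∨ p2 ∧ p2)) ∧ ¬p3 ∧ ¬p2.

Yes

E1: ¬¬((p4 ∨ p2) ∧ ¬¬¬p3 ∧ ¬p3)
    = (p4 ∨ p2) ∧ ¬¬¬p3 ∧ ¬p3
    = (p4 ∨ p2) ∧ ¬p3 ∧ ¬p3
    = (p4 ∨ p2) ∧ ¬p3
E2: ¬(¬p4 ∧ ¬p2) ∧ ¬p3 ∨ ¬(¬(p4 ∨ p4 ∧ ¬p3) ∧ ¬(¬p2 ∧ p2 ∨ p2 ∧ p2)) ∧ ¬p3 ∧ ¬p2
    = ¬(¬p4 ∧ ¬p2) ∧ ¬p3 ∨ ¬(¬(p4 ∨ p4 ∧ ¬p3) ∧ ¬p2) ∧ ¬p3 ∧ ¬p2
    = ¬(¬p4 ∧ ¬p2) ∧ ¬p3 ∨ ¬(¬p4 ∧ ¬p2) ∧ ¬p3 ∧ ¬p2
    = ¬(¬p4 ∧ ¬p2) ∧ ¬p3
    = (p4 ∨ p2) ∧ ¬p3
Both reduce to (p4 ∨ p2) ∧ ¬p3, so they are equivalent.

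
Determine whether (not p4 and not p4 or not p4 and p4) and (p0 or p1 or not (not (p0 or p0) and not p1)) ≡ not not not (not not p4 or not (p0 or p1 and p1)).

E1: (not p4 and not p4 or not p4 and p4) and (p0 or p1 or not (not (p0 or p0) and not p1))
    = not p4 and (p0 or p1 or not (not (p0 or p0) and not p1))   — distribution
    = not p4 and (p0 or p1 or p0 or p0 or p1)   — De Morgan
    = not p4 and (p0 or p1 or p0 or p1)   — idempotence
    = not p4 and (p0 or p1)   — idempotence
E2: not not not (not not p4 or not (p0 or p1 and p1))
    = not (not not p4 or not (p0 or p1 and p1))   — double negation
    = not p4 and (p0 or p1 and p1)   — De Morgan
    = not p4 and (p0 or p1)   — idempotence
Both reduce to not p4 and (p0 or p1), so they are equivalent.

Yes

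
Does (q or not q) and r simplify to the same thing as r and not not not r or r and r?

Yes

E1: (q or not q) and r
    = r
E2: r and not not not r or r and r
    = r and not r or r and r
    = r
Both reduce to r, so they are equivalent.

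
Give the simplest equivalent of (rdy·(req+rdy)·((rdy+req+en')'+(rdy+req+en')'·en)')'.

rdy'

(rdy·(req+rdy)·((rdy+req+en')'+(rdy+req+en')'·en)')'
= (rdy·(req+rdy)·((rdy+req+en')')')'   (absorption)
= (rdy·(req+rdy)·(rdy+req+en'))'   (double negation)
= (rdy·(rdy+req·(req+en')))'   (distribution)
= (rdy·(rdy+req))'   (absorption)
= rdy'   (absorption)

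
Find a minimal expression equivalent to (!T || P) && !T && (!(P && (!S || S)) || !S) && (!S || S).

!T && (!P || !S)

(!T || P) && !T && (!(P && (!S || S)) || !S) && (!S || S)
= !T && (!(P && (!S || S)) || !S) && (!S || S)
= !T && (!(P && (!S || S)) || !S)
= !T && (!P || !S)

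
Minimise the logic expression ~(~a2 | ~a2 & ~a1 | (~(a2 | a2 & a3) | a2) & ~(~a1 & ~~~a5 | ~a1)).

a2 & ~a1

~(~a2 | ~a2 & ~a1 | (~(a2 | a2 & a3) | a2) & ~(~a1 & ~~~a5 | ~a1))
= ~(~a2 | ~a2 & ~a1 | (~a2 | a2) & ~(~a1 & ~~~a5 | ~a1))   — absorption
= ~(~a2 | ~a2 & ~a1 | (~a2 | a2) & ~(~a1 & ~a5 | ~a1))   — double negation
= ~(~a2 | ~a2 & ~a1 | (~a2 | a2) & ~~a1)   — absorption
= ~(~a2 | ~a2 & ~a1 | ~~a1)   — complement / identity
= ~(~a2 | ~~a1)   — absorption
= a2 & ~a1   — De Morgan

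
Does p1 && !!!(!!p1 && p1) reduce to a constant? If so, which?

yes, False

p1 && !!!(!!p1 && p1)
= p1 && !(!!p1 && p1)   — double negation
= p1 && !(p1 && p1)   — double negation
= p1 && !p1   — idempotence
= false   — complement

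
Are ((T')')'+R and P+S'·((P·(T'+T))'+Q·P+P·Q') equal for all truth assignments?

E1: ((T')')'+R
    = T'+R   (double negation)
E2: P+S'·((P·(T'+T))'+Q·P+P·Q')
    = P+S'·((P·(T'+T))'+P)   (distribution)
    = P+S'·(P'+P)   (complement / identity)
    = P+S'   (complement / identity)
These differ: at P=0, Q=0, R=1, S=1, T=0, E1 = 1 but E2 = 0.

No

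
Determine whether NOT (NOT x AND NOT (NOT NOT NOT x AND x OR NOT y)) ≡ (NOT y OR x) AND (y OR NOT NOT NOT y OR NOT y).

Yes

E1: NOT (NOT x AND NOT (NOT NOT NOT x AND x OR NOT y))
    = NOT (NOT x AND NOT (NOT x AND x OR NOT y))   — double negation
    = NOT (NOT x AND NOT NOT y)   — complement / identity
    = x OR NOT y   — De Morgan
E2: (NOT y OR x) AND (y OR NOT NOT NOT y OR NOT y)
    = x AND (y OR NOT NOT NOT y) OR NOT y   — distribution
    = x AND (y OR NOT y) OR NOT y   — double negation
    = x OR NOT y   — complement / identity
Both reduce to x OR NOT y, so they are equivalent.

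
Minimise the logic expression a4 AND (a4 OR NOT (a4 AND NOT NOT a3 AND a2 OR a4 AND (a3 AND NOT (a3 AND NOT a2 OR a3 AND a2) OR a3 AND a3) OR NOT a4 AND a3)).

a4 AND (a4 OR NOT (a4 AND NOT NOT a3 AND a2 OR a4 AND (a3 AND NOT (a3 AND NOT a2 OR a3 AND a2) OR a3 AND a3) OR NOT a4 AND a3))
= a4 AND (a4 OR NOT (a4 AND a3 AND a2 OR a4 AND (a3 AND NOT (a3 AND NOT a2 OR a3 AND a2) OR a3 AND a3) OR NOT a4 AND a3))   [double negation]
= a4 AND (a4 OR NOT (a4 AND a3 AND a2 OR a4 AND (a3 AND NOT a3 OR a3 AND a3) OR NOT a4 AND a3))   [distribution]
= a4 AND (a4 OR NOT (a4 AND a3 AND a2 OR a4 AND a3 OR NOT a4 AND a3))   [distribution]
= a4 AND (a4 OR NOT (a4 AND a3 OR NOT a4 AND a3))   [absorption]
= a4 AND (a4 OR NOT a3)   [distribution]
= a4   [absorption]

a4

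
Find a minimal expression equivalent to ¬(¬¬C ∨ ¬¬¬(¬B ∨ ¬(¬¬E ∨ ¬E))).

¬C ∧ ¬B

¬(¬¬C ∨ ¬¬¬(¬B ∨ ¬(¬¬E ∨ ¬E)))
= ¬(¬¬C ∨ ¬¬¬(¬B ∨ ¬E ∧ E))   — De Morgan
= ¬C ∧ ¬¬(¬B ∨ ¬E ∧ E)   — De Morgan
= ¬C ∧ ¬¬¬B   — complement / identity
= ¬C ∧ ¬B   — double negation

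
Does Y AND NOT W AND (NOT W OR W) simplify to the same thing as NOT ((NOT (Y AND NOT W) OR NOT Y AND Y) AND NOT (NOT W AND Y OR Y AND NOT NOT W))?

E1: Y AND NOT W AND (NOT W OR W)
    = Y AND NOT W
E2: NOT ((NOT (Y AND NOT W) OR NOT Y AND Y) AND NOT (NOT W AND Y OR Y AND NOT NOT W))
    = NOT ((NOT (Y AND NOT W) OR NOT Y AND Y) AND NOT (NOT W AND Y OR Y AND W))
    = NOT (NOT (Y AND NOT W) AND NOT (NOT W AND Y OR Y AND W))
    = NOT (NOT (Y AND NOT W) AND NOT Y)
    = Y AND NOT W OR Y
    = Y
These differ: at W=1, Y=1, E1 = 0 but E2 = 1.

No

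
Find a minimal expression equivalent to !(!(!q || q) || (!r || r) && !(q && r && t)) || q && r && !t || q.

!(!(!q || q) || (!r || r) && !(q && r && t)) || q && r && !t || q
= !(!(!q || q) || !(q && r && t)) || q && r && !t || q   [complement / identity]
= (!q || q) && q && r && t || q && r && !t || q   [De Morgan]
= q && r && t || q && r && !t || q   [complement / identity]
= q && r || q   [distribution]
= q   [absorption]

q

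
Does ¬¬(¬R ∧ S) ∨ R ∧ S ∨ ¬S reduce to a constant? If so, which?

yes, True

¬¬(¬R ∧ S) ∨ R ∧ S ∨ ¬S
= ¬R ∧ S ∨ R ∧ S ∨ ¬S   [double negation]
= S ∨ ¬S   [distribution]
= True   [complement]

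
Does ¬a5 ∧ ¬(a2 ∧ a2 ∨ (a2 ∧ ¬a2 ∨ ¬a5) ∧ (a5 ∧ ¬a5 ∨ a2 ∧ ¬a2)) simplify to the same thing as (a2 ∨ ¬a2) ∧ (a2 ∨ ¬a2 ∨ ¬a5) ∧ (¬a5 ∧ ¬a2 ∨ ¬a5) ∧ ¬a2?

E1: ¬a5 ∧ ¬(a2 ∧ a2 ∨ (a2 ∧ ¬a2 ∨ ¬a5) ∧ (a5 ∧ ¬a5 ∨ a2 ∧ ¬a2))
    = ¬a5 ∧ ¬(a2 ∧ a2 ∨ (a2 ∧ ¬a2 ∨ ¬a5) ∧ a2 ∧ ¬a2)   — complement / identity
    = ¬a5 ∧ ¬(a2 ∧ a2 ∨ a2 ∧ ¬a2)   — absorption
    = ¬a5 ∧ ¬a2   — distribution
E2: (a2 ∨ ¬a2) ∧ (a2 ∨ ¬a2 ∨ ¬a5) ∧ (¬a5 ∧ ¬a2 ∨ ¬a5) ∧ ¬a2
    = (a2 ∨ ¬a2) ∧ (a2 ∨ ¬a2 ∨ ¬a5) ∧ ¬a5 ∧ ¬a2   — absorption
    = (a2 ∨ ¬a2) ∧ ¬a5 ∧ ¬a2   — absorption
    = ¬a5 ∧ ¬a2   — complement / identity
Both reduce to ¬a5 ∧ ¬a2, so they are equivalent.

Yes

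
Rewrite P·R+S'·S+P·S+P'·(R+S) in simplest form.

R+S

P·R+S'·S+P·S+P'·(R+S)
= P·R+P·S+P'·(R+S)   (complement / identity)
= P·(R+S)+P'·(R+S)   (distribution)
= R+S   (distribution)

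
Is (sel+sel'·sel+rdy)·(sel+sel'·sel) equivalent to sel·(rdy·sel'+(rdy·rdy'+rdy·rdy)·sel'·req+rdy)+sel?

Yes

E1: (sel+sel'·sel+rdy)·(sel+sel'·sel)
    = sel+sel'·sel   — absorption
    = sel   — complement / identity
E2: sel·(rdy·sel'+(rdy·rdy'+rdy·rdy)·sel'·req+rdy)+sel
    = sel·(rdy·sel'+rdy·sel'·req+rdy)+sel   — distribution
    = sel·(rdy·sel'+rdy)+sel   — absorption
    = sel·rdy+sel   — absorption
    = sel   — absorption
Both reduce to sel, so they are equivalent.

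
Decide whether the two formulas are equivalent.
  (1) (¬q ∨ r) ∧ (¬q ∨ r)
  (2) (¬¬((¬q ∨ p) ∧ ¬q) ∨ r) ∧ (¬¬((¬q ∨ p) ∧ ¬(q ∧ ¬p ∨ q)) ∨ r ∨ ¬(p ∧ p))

Yes

E1: (¬q ∨ r) ∧ (¬q ∨ r)
    = ¬q ∨ r   [idempotence]
E2: (¬¬((¬q ∨ p) ∧ ¬q) ∨ r) ∧ (¬¬((¬q ∨ p) ∧ ¬(q ∧ ¬p ∨ q)) ∨ r ∨ ¬(p ∧ p))
    = (¬¬((¬q ∨ p) ∧ ¬q) ∨ r) ∧ (¬¬((¬q ∨ p) ∧ ¬(q ∧ ¬p ∨ q)) ∨ r ∨ ¬p)   [idempotence]
    = (¬¬((¬q ∨ p) ∧ ¬q) ∨ r) ∧ (¬¬((¬q ∨ p) ∧ ¬q) ∨ r ∨ ¬p)   [absorption]
    = ¬¬((¬q ∨ p) ∧ ¬q) ∨ r   [absorption]
    = ¬¬¬q ∨ r   [absorption]
    = ¬q ∨ r   [double negation]
Both reduce to ¬q ∨ r, so they are equivalent.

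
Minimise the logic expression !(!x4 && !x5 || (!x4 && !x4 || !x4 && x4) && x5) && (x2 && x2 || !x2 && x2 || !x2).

!(!x4 && !x5 || (!x4 && !x4 || !x4 && x4) && x5) && (x2 && x2 || !x2 && x2 || !x2)
= !(!x4 && !x5 || !x4 && x5) && (x2 && x2 || !x2 && x2 || !x2)   — distribution
= !!x4 && (x2 && x2 || !x2 && x2 || !x2)   — distribution
= !!x4 && (x2 || !x2)   — distribution
= !!x4   — complement / identity
= x4   — double negation

x4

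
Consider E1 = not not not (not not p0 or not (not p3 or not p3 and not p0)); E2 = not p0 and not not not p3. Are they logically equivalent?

Yes

E1: not not not (not not p0 or not (not p3 or not p3 and not p0))
    = not not not (not not p0 or not not p3)
    = not (not not p0 or not not p3)
    = not p0 and not p3
E2: not p0 and not not not p3
    = not p0 and not p3
Both reduce to not p0 and not p3, so they are equivalent.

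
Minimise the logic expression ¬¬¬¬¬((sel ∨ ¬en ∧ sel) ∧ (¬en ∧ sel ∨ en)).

¬¬¬¬¬((sel ∨ ¬en ∧ sel) ∧ (¬en ∧ sel ∨ en))
= ¬¬¬¬¬(sel ∧ en ∨ ¬en ∧ sel)   (distribution)
= ¬¬¬(sel ∧ en ∨ ¬en ∧ sel)   (double negation)
= ¬¬¬sel   (distribution)
= ¬sel   (double negation)

¬sel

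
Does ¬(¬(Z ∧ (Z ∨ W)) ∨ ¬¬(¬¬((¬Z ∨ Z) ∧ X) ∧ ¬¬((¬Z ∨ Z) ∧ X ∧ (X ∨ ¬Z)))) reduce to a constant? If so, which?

¬(¬(Z ∧ (Z ∨ W)) ∨ ¬¬(¬¬((¬Z ∨ Z) ∧ X) ∧ ¬¬((¬Z ∨ Z) ∧ X ∧ (X ∨ ¬Z))))
= ¬(¬Z ∨ ¬¬(¬¬((¬Z ∨ Z) ∧ X) ∧ ¬¬((¬Z ∨ Z) ∧ X ∧ (X ∨ ¬Z))))   [absorption]
= ¬(¬Z ∨ ¬¬(¬¬((¬Z ∨ Z) ∧ X) ∧ ¬¬((¬Z ∨ Z) ∧ X)))   [absorption]
= Z ∧ ¬(¬¬((¬Z ∨ Z) ∧ X) ∧ ¬¬((¬Z ∨ Z) ∧ X))   [De Morgan]
= Z ∧ (¬((¬Z ∨ Z) ∧ X) ∨ ¬((¬Z ∨ Z) ∧ X))   [De Morgan]
= Z ∧ ¬((¬Z ∨ Z) ∧ X)   [idempotence]
= Z ∧ ¬X   [complement / identity]
This depends on X, Z, so it is not a constant.

no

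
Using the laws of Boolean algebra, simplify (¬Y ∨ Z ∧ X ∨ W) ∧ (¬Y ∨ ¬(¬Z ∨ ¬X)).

¬Y ∨ Z ∧ X

(¬Y ∨ Z ∧ X ∨ W) ∧ (¬Y ∨ ¬(¬Z ∨ ¬X))
= (¬Y ∨ Z ∧ X ∨ W) ∧ (¬Y ∨ Z ∧ X)
= ¬Y ∨ Z ∧ X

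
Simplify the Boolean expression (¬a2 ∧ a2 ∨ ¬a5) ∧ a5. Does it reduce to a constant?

False

(¬a2 ∧ a2 ∨ ¬a5) ∧ a5
= ¬a5 ∧ a5   [complement / identity]
= False   [complement]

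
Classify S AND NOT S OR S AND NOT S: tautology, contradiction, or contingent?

contradiction

S AND NOT S OR S AND NOT S
= S AND NOT S   [idempotence]
= FALSE   [complement]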